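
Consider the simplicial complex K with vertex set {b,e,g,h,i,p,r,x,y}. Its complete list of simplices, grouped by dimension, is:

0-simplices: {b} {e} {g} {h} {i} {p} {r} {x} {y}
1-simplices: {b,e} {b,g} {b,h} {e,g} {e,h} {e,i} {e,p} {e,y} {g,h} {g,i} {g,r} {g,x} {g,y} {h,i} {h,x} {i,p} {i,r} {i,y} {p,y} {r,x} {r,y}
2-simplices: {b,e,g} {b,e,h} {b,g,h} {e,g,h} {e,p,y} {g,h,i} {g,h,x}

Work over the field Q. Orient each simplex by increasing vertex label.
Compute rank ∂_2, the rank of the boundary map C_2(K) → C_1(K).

n_0=9 n_1=21 n_2=7  [Q]
∂1: piv[be,bg,bh,ei,ep,ey,gr,gx] rk=8  ker:eg,eh,gh,gi,gy,hi,hx,ip,ir,iy,py,rx,ry
∂2: piv[beg,beh,bgh,epy,ghi,ghx] rk=6  ker:egh
rk∂_2=6

rank∂_2=6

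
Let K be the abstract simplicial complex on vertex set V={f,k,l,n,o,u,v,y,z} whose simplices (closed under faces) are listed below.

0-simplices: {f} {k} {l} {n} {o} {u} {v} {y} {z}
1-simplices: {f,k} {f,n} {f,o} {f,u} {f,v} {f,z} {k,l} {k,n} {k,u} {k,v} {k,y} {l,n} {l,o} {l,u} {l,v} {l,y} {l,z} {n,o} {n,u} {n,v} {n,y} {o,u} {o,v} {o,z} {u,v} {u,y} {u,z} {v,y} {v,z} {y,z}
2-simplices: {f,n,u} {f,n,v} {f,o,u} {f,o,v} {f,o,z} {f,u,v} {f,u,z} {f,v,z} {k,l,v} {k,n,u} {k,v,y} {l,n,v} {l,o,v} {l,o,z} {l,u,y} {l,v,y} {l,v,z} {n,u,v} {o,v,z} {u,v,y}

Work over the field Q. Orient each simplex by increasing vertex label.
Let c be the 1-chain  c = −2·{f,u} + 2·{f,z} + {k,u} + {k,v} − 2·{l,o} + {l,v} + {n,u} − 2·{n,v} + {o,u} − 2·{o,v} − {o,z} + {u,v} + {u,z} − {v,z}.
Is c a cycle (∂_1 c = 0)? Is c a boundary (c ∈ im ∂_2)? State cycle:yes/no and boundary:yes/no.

n_0=9 n_1=30 n_2=20  [Q]
∂1: piv[fk,fn,fo,fu,fv,fz,kl,ky] rk=8  ker:kn,ku,kv,ln,lo,lu,lv,ly,lz,no,nu,nv,ny,ou,ov,oz,uv,uy,uz,vy,vz,yz
∂2: piv[fnu,fnv,fou,fov,foz,fuv,fuz,fvz,klv,knu,kvy,lnv,lov,loz,luy,lvy,uvy] rk=17  ker:lvz,nuv,ovz
∂1c = −2·{k} + {l} + {n} − {u} + {z}

cycle:no boundary:no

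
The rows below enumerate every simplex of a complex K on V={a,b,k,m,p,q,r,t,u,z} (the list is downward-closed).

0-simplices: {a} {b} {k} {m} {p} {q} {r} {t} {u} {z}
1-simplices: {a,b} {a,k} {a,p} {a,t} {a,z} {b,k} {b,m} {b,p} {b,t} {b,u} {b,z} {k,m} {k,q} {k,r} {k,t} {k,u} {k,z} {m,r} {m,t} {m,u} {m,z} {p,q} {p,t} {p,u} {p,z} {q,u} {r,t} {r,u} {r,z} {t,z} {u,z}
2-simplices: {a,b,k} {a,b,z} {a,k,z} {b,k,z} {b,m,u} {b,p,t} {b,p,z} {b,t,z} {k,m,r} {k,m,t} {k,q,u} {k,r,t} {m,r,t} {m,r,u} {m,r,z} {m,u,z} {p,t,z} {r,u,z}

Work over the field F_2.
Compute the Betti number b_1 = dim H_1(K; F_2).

n_0=10 n_1=31 n_2=18  [Z2]
∂1: piv[ab,ak,ap,at,az,bm,bu,kq,kr] rk=9  ker:bk,bp,bt,bz,km,kt,ku,kz,mr,mt,mu,mz,pq,pt,pu,pz,qu,rt,ru,rz,tz,uz
∂2: piv[abk,abz,akz,bmu,bpt,bpz,btz,kmr,kmt,kqu,krt,mru,mrz,muz] rk=14  ker:bkz,mrt,ptz,ruz
b_1=(31−9)−14=8

b_1=8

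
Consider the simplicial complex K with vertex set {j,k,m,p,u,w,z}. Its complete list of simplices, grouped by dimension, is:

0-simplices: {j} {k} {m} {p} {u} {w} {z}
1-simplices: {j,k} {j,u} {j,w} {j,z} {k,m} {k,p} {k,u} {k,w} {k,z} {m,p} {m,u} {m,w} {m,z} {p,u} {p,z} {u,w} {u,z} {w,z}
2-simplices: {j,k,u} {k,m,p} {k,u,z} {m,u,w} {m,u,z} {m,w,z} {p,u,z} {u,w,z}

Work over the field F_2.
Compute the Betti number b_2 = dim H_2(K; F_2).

n_0=7 n_1=18 n_2=8  [Z2]
∂1: piv[jk,ju,jw,jz,km,kp] rk=6  ker:ku,kw,kz,mp,mu,mw,mz,pu,pz,uw,uz,wz
∂2: piv[jku,kmp,kuz,muw,muz,mwz,puz] rk=7  ker:uwz
b_2=(8−7)−0=1

b_2=1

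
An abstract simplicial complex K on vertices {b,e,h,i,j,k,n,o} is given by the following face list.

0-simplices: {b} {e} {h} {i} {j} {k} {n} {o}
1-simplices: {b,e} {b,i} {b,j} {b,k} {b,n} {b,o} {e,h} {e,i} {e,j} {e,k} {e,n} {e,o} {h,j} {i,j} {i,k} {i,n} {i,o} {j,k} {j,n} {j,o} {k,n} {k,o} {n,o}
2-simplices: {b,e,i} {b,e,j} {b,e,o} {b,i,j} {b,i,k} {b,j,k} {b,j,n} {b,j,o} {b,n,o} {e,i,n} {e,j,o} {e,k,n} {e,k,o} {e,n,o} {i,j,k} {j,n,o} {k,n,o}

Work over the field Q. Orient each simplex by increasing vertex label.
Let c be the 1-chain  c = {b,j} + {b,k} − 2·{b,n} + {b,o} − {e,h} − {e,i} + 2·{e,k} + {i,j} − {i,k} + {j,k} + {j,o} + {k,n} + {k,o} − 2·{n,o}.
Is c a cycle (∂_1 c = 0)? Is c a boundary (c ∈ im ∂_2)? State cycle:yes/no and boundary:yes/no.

n_0=8 n_1=23 n_2=17  [Q]
∂1: piv[be,bi,bj,bk,bn,bo,eh] rk=7  ker:ei,ej,ek,en,eo,hj,ij,ik,in,io,jk,jn,jo,kn,ko,no
∂2: piv[bei,bej,beo,bij,bik,bjk,bjn,bjo,bno,ein,ekn,eko,eno] rk=13  ker:ejo,ijk,jno,kno
∂1c = −{b} − {h} − {i} + {k} + {n} + {o}

cycle:no boundary:no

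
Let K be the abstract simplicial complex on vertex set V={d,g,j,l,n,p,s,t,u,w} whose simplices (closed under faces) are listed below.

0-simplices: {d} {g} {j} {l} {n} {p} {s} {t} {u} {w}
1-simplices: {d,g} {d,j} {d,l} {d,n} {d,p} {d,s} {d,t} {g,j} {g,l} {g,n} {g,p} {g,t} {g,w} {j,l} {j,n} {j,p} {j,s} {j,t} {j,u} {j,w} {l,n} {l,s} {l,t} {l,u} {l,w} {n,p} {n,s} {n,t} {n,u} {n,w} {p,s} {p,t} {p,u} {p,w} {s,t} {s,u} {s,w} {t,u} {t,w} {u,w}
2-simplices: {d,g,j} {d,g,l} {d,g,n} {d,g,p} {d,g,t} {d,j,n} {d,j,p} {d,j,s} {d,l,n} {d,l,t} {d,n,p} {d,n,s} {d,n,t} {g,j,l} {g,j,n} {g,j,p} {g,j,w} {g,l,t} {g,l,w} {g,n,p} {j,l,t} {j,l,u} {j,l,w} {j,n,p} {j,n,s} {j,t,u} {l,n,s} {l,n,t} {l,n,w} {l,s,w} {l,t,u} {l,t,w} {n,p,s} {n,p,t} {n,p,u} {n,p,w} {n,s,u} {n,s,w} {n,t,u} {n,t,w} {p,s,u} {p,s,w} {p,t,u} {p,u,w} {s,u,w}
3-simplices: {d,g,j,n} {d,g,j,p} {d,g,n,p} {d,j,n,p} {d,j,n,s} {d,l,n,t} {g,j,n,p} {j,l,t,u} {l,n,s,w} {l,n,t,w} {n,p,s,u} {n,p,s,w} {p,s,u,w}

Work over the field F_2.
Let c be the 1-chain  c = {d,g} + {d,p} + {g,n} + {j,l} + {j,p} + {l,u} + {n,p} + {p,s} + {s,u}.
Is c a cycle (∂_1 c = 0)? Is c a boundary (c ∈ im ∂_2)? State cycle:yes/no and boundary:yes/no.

n_0=10 n_1=40 n_2=45 n_3=13  [Z2]
∂1: piv[dg,dj,dl,dn,dp,ds,dt,gw,ju] rk=9  ker:gj,gl,gn,gp,gt,jl,jn,jp,js,jt,jw,ln,ls,lt,lu,lw,np,ns,nt,nu,nw,ps,pt,pu,pw,st,su,sw,tu,tw,uw
∂2: piv[dgj,dgl,dgn,dgp,dgt,djn,djp,djs,dln,dlt,dnp,dns,dnt,gjl,gjw,glw,jlt,jlu,jtu,lns,lnw,lsw,ltw,nps,npt,npu,npw,nsu,ntu,puw] rk=30  ker:gjn,gjp,glt,gnp,jlw,jnp,jns,lnt,ltu,nsw,ntw,psu,psw,ptu,suw
∂3: piv[dgjn,dgjp,dgnp,djnp,djns,dlnt,jltu,lnsw,lntw,npsu,npsw,psuw] rk=12  ker:gjnp
∂1c = 0
c vs im∂2: reduces to 0 ⇒ boundary

cycle:yes boundary:yes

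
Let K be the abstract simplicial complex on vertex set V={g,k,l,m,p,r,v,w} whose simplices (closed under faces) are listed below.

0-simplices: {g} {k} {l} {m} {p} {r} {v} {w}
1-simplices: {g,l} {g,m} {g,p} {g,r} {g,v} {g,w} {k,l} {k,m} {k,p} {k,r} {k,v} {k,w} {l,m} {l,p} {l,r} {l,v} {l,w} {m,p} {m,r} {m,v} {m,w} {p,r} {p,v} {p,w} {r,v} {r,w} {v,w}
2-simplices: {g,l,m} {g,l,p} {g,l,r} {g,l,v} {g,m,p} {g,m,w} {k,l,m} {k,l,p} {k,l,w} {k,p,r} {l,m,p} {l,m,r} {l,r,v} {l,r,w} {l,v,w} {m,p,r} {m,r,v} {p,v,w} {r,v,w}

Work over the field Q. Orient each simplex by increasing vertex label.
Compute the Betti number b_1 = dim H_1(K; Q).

b_1=3

n_0=8 n_1=27 n_2=19  [Q]
∂1: piv[gl,gm,gp,gr,gv,gw,kl] rk=7  ker:km,kp,kr,kv,kw,lm,lp,lr,lv,lw,mp,mr,mv,mw,pr,pv,pw,rv,rw,vw
∂2: piv[glm,glp,glr,glv,gmp,gmw,klm,klp,klw,kpr,lmr,lrv,lrw,lvw,mpr,mrv,pvw] rk=17  ker:lmp,rvw
b_1=(27−7)−17=3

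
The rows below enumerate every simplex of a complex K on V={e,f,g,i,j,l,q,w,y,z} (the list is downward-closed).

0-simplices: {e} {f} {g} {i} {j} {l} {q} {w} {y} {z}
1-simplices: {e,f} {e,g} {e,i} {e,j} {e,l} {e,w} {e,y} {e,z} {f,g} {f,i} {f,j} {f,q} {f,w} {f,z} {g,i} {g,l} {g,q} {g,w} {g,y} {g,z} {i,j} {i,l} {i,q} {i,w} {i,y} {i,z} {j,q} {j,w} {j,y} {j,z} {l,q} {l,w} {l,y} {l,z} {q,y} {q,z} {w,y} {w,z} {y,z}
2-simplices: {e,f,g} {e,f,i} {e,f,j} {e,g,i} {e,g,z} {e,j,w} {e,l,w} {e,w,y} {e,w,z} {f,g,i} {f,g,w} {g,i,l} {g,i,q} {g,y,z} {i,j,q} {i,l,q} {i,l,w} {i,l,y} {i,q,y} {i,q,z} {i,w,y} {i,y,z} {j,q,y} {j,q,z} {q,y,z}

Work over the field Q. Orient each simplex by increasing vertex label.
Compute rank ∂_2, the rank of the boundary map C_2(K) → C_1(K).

n_0=10 n_1=39 n_2=25  [Q]
∂1: piv[ef,eg,ei,ej,el,ew,ey,ez,fq] rk=9  ker:fg,fi,fj,fw,fz,gi,gl,gq,gw,gy,gz,ij,il,iq,iw,iy,iz,jq,jw,jy,jz,lq,lw,ly,lz,qy,qz,wy,wz,yz
∂2: piv[efg,efi,efj,egi,egz,ejw,elw,ewy,ewz,fgw,gil,giq,gyz,ijq,ilq,ilw,ily,iqy,iqz,iwy,iyz,jqy,jqz] rk=23  ker:fgi,qyz
rk∂_2=23

rank∂_2=23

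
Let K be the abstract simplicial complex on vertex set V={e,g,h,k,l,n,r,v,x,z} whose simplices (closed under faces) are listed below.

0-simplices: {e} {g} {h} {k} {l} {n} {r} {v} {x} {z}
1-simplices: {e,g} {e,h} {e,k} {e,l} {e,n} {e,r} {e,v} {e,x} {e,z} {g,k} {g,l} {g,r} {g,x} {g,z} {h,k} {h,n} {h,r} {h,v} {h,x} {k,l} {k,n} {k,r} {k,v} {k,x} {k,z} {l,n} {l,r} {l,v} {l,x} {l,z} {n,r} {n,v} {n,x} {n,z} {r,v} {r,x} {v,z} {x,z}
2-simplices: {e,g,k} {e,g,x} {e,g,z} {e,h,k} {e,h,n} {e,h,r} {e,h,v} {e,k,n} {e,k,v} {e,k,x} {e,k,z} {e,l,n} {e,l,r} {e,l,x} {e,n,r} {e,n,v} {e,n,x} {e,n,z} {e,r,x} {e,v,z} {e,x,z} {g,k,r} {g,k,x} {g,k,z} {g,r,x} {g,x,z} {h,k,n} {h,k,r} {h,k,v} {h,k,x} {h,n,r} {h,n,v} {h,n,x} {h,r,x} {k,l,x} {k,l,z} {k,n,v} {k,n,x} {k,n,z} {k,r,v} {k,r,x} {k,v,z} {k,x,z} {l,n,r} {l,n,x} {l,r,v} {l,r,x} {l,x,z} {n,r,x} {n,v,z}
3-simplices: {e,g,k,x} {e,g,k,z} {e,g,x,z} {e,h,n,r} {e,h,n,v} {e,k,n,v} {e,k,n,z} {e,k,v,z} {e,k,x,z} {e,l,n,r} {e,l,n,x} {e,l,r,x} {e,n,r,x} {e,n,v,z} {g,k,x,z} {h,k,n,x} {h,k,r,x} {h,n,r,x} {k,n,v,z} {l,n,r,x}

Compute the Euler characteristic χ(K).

n_0=10 n_1=38 n_2=50 n_3=20
χ=+10−38+50−20=2

χ(K)=2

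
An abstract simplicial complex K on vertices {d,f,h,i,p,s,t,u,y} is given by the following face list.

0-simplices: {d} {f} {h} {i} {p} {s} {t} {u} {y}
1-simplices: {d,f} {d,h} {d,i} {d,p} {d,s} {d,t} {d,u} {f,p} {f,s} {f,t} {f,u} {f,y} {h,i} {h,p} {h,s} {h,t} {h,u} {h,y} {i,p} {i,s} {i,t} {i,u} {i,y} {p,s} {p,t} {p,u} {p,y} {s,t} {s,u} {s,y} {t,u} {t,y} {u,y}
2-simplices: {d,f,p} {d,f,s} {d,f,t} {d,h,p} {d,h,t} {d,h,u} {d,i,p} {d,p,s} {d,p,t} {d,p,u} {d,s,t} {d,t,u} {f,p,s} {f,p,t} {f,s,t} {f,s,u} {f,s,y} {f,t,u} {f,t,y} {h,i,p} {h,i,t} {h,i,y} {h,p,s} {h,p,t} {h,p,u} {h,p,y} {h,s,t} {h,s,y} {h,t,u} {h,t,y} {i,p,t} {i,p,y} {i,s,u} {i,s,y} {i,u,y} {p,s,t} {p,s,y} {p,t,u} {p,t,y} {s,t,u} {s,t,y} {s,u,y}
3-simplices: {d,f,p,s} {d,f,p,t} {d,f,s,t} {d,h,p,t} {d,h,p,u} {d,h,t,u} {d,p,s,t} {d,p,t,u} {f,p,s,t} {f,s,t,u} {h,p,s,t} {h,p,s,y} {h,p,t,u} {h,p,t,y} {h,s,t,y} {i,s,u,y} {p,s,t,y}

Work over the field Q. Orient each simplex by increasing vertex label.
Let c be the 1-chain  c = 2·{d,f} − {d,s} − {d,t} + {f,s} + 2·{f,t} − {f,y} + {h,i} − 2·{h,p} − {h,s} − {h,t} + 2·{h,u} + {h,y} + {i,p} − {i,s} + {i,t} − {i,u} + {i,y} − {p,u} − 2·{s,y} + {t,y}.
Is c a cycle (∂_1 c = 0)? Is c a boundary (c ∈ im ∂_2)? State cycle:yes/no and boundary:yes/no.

n_0=9 n_1=33 n_2=42 n_3=17  [Q]
∂1: piv[df,dh,di,dp,ds,dt,du,fy] rk=8  ker:fp,fs,ft,fu,hi,hp,hs,ht,hu,hy,ip,is,it,iu,iy,ps,pt,pu,py,st,su,sy,tu,ty,uy
∂2: piv[dfp,dfs,dft,dhp,dht,dhu,dip,dps,dpt,dpu,dst,dtu,fsu,fsy,ftu,fty,hip,hit,hiy,hps,hpy,hsy,isu,isy,iuy] rk=25  ker:fps,fpt,fst,hpt,hpu,hst,htu,hty,ipt,ipy,pst,psy,ptu,pty,stu,sty,suy
∂3: piv[dfps,dfpt,dfst,dhpt,dhpu,dhtu,dpst,dptu,fstu,hpst,hpsy,hpty,hsty,isuy] rk=14  ker:fpst,hptu,psty
∂1c = 0
c vs im∂2: reduces to 0 ⇒ boundary

cycle:yes boundary:yes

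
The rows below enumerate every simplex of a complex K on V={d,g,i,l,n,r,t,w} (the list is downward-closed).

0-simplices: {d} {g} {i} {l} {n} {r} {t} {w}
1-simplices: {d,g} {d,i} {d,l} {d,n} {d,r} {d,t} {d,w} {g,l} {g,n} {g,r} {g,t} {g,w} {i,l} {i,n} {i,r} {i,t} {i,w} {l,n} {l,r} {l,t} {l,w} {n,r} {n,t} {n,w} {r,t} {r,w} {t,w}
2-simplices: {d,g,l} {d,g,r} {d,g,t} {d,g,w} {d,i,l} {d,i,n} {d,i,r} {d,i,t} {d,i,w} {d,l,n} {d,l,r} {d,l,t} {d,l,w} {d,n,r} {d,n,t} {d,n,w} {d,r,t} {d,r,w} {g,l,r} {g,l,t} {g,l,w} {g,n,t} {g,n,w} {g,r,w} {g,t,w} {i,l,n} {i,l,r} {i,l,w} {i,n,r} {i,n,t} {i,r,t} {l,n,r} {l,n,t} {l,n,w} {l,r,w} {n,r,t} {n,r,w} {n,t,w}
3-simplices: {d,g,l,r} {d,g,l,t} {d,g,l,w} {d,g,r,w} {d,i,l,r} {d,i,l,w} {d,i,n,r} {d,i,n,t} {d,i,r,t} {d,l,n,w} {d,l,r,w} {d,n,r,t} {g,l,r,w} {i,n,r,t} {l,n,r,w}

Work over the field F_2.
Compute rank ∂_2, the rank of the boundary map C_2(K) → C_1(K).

rank∂_2=20

n_0=8 n_1=27 n_2=38 n_3=15  [Z2]
∂1: piv[dg,di,dl,dn,dr,dt,dw] rk=7  ker:gl,gn,gr,gt,gw,il,in,ir,it,iw,ln,lr,lt,lw,nr,nt,nw,rt,rw,tw
∂2: piv[dgl,dgr,dgt,dgw,dil,din,dir,dit,diw,dln,dlr,dlt,dlw,dnr,dnt,dnw,drt,drw,gnt,gtw] rk=20  ker:glr,glt,glw,gnw,grw,iln,ilr,ilw,inr,int,irt,lnr,lnt,lnw,lrw,nrt,nrw,ntw
∂3: piv[dglr,dglt,dglw,dgrw,dilr,dilw,dinr,dint,dirt,dlnw,dlrw,dnrt,lnrw] rk=13  ker:glrw,inrt
rk∂_2=20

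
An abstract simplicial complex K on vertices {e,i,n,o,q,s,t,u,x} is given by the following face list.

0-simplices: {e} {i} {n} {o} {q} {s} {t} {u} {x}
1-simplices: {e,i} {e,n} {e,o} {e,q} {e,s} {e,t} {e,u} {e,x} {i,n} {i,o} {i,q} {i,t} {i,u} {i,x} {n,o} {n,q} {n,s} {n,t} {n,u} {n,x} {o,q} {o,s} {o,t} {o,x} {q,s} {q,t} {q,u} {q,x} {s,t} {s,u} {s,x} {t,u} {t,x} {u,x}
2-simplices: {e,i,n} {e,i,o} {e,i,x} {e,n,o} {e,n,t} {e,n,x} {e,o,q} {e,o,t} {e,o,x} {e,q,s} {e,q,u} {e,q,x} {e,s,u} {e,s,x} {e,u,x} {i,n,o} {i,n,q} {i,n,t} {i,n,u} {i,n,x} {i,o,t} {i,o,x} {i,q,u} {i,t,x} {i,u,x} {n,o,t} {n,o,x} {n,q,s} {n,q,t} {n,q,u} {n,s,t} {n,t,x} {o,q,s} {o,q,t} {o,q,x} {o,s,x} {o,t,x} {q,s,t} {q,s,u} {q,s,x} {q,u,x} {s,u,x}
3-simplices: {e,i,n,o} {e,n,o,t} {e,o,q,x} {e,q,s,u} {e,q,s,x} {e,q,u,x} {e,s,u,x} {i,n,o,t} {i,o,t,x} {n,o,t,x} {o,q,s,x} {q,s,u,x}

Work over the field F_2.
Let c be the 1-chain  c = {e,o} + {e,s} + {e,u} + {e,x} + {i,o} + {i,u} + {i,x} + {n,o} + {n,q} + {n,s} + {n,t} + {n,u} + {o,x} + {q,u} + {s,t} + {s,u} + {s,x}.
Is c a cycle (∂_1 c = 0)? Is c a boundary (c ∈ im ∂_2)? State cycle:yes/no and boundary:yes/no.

n_0=9 n_1=34 n_2=42 n_3=12  [Z2]
∂1: piv[ei,en,eo,eq,es,et,eu,ex] rk=8  ker:in,io,iq,it,iu,ix,no,nq,ns,nt,nu,nx,oq,os,ot,ox,qs,qt,qu,qx,st,su,sx,tu,tx,ux
∂2: piv[ein,eio,eix,eno,ent,enx,eoq,eot,eox,eqs,equ,eqx,esu,esx,eux,inq,int,inu,iqu,itx,iux,nqs,nqt,nst,oqs] rk=25  ker:ino,inx,iot,iox,not,nox,nqu,ntx,oqt,oqx,osx,otx,qst,qsu,qsx,qux,sux
∂3: piv[eino,enot,eoqx,eqsu,eqsx,equx,esux,inot,iotx,notx,oqsx] rk=11  ker:qsux
∂1c = {i} + {n} + {s} + {u}

cycle:no boundary:no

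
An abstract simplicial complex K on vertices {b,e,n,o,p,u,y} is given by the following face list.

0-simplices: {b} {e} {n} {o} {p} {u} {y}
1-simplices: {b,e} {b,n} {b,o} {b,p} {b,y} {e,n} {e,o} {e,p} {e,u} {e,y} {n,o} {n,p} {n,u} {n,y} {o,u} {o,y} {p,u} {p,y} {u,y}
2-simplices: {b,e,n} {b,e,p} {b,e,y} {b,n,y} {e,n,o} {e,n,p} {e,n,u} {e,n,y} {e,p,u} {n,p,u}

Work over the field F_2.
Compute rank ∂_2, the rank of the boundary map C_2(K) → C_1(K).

n_0=7 n_1=19 n_2=10  [Z2]
∂1: piv[be,bn,bo,bp,by,eu] rk=6  ker:en,eo,ep,ey,no,np,nu,ny,ou,oy,pu,py,uy
∂2: piv[ben,bep,bey,bny,eno,enp,enu,epu] rk=8  ker:eny,npu
rk∂_2=8

rank∂_2=8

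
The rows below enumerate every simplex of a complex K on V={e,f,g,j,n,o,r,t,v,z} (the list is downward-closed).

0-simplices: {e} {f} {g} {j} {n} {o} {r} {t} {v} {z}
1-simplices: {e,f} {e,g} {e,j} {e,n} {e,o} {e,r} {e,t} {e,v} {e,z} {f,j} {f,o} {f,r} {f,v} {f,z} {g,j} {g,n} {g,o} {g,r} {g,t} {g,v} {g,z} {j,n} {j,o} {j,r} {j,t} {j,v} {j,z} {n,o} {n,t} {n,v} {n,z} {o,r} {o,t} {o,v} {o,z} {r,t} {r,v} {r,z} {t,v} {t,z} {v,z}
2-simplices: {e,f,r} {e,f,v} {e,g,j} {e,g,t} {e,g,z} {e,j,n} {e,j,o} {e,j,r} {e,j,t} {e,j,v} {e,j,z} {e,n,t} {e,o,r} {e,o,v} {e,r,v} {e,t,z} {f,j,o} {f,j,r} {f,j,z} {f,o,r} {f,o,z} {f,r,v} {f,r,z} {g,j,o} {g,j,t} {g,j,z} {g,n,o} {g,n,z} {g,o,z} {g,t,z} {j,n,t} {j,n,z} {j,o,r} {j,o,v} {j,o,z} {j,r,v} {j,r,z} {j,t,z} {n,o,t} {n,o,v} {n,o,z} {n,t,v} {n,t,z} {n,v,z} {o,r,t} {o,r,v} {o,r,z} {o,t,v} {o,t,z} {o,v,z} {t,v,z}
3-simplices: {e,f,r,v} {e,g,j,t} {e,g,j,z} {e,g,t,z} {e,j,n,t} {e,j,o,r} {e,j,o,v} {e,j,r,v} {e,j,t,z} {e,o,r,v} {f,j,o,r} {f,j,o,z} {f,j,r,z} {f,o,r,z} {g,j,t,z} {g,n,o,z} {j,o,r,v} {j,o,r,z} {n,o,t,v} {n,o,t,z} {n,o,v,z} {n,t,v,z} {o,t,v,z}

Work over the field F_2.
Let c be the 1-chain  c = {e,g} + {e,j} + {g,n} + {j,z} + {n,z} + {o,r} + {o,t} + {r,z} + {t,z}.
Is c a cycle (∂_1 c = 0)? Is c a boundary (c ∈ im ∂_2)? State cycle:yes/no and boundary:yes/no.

cycle:yes boundary:yes

n_0=10 n_1=41 n_2=51 n_3=23  [Z2]
∂1: piv[ef,eg,ej,en,eo,er,et,ev,ez] rk=9  ker:fj,fo,fr,fv,fz,gj,gn,go,gr,gt,gv,gz,jn,jo,jr,jt,jv,jz,no,nt,nv,nz,or,ot,ov,oz,rt,rv,rz,tv,tz,vz
∂2: piv[efr,efv,egj,egt,egz,ejn,ejo,ejr,ejt,ejv,ejz,ent,eor,eov,erv,etz,fjo,fjr,fjz,foz,frz,gjo,gno,gnz,jnz,not,nov,ntv,nvz,ort] rk=30  ker:for,frv,gjt,gjz,goz,gtz,jnt,jor,jov,joz,jrv,jrz,jtz,noz,ntz,orv,orz,otv,otz,ovz,tvz
∂3: piv[efrv,egjt,egjz,egtz,ejnt,ejor,ejov,ejrv,ejtz,eorv,fjor,fjoz,fjrz,forz,gnoz,notv,notz,novz,ntvz] rk=19  ker:gjtz,jorv,jorz,otvz
∂1c = 0
c vs im∂2: reduces to 0 ⇒ boundary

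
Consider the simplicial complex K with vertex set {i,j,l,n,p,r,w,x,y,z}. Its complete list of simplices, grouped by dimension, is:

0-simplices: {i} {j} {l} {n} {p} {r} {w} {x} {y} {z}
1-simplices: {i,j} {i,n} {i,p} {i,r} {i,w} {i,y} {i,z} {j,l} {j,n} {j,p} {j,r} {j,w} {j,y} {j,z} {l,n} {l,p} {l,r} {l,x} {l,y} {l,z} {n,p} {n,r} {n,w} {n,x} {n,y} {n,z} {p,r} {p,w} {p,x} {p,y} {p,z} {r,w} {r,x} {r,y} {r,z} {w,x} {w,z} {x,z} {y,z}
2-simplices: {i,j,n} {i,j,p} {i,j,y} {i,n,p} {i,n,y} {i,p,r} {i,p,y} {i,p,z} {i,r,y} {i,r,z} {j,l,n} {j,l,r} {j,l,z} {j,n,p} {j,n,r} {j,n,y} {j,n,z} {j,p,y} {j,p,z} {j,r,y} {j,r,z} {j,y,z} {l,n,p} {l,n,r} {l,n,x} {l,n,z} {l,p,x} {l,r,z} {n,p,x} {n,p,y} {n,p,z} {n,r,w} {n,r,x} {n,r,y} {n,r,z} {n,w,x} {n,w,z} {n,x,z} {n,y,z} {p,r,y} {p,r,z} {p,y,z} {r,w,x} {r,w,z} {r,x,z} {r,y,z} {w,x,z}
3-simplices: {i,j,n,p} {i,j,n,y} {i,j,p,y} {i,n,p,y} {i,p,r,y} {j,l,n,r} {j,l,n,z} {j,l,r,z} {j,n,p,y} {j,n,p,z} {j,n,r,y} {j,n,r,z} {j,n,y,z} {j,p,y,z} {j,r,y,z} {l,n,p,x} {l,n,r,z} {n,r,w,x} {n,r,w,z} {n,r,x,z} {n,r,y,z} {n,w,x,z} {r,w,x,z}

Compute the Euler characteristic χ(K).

n_0=10 n_1=39 n_2=47 n_3=23
χ=+10−39+47−23=-5

χ(K)=-5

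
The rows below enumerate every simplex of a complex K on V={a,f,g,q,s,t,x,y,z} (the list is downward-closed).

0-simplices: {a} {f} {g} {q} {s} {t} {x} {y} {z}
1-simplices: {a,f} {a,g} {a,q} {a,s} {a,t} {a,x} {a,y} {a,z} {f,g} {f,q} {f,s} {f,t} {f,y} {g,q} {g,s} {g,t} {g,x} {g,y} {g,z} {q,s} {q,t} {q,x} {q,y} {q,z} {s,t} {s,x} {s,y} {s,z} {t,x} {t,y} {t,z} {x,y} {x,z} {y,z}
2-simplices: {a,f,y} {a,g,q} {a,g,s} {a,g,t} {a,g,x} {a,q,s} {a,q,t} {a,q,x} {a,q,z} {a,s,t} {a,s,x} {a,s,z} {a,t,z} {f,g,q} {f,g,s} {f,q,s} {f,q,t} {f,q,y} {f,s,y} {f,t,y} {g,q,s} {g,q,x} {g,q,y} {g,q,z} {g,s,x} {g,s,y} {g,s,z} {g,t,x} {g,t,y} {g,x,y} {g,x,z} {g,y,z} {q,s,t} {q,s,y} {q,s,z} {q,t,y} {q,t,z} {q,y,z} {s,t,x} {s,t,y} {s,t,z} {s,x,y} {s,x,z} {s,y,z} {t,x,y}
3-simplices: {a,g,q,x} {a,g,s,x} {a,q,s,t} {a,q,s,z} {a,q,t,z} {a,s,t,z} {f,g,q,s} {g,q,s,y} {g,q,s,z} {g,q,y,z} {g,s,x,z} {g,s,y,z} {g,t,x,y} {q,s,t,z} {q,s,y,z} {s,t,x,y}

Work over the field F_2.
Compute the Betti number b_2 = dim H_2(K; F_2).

b_2=6

n_0=9 n_1=34 n_2=45 n_3=16  [Z2]
∂1: piv[af,ag,aq,as,at,ax,ay,az] rk=8  ker:fg,fq,fs,ft,fy,gq,gs,gt,gx,gy,gz,qs,qt,qx,qy,qz,st,sx,sy,sz,tx,ty,tz,xy,xz,yz
∂2: piv[afy,agq,ags,agt,agx,aqs,aqt,aqx,aqz,ast,asx,asz,atz,fgq,fgs,fqt,fqy,fsy,fty,gqy,gqz,gtx,gxy,gxz,gyz] rk=25  ker:fqs,gqs,gqx,gsx,gsy,gsz,gty,qst,qsy,qsz,qty,qtz,qyz,stx,sty,stz,sxy,sxz,syz,txy
∂3: piv[agqx,agsx,aqst,aqsz,aqtz,astz,fgqs,gqsy,gqsz,gqyz,gsxz,gsyz,gtxy,stxy] rk=14  ker:qstz,qsyz
b_2=(45−25)−14=6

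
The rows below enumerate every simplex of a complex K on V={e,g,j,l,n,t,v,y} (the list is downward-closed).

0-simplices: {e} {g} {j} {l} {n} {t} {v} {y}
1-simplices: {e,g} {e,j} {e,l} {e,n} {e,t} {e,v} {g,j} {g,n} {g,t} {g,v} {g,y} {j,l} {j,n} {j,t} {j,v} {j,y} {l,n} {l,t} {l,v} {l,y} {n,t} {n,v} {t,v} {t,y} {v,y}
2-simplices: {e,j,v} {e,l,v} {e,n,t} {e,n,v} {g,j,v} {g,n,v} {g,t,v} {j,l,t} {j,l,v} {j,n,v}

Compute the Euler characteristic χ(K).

χ(K)=-7

n_0=8 n_1=25 n_2=10
χ=+8−25+10=-7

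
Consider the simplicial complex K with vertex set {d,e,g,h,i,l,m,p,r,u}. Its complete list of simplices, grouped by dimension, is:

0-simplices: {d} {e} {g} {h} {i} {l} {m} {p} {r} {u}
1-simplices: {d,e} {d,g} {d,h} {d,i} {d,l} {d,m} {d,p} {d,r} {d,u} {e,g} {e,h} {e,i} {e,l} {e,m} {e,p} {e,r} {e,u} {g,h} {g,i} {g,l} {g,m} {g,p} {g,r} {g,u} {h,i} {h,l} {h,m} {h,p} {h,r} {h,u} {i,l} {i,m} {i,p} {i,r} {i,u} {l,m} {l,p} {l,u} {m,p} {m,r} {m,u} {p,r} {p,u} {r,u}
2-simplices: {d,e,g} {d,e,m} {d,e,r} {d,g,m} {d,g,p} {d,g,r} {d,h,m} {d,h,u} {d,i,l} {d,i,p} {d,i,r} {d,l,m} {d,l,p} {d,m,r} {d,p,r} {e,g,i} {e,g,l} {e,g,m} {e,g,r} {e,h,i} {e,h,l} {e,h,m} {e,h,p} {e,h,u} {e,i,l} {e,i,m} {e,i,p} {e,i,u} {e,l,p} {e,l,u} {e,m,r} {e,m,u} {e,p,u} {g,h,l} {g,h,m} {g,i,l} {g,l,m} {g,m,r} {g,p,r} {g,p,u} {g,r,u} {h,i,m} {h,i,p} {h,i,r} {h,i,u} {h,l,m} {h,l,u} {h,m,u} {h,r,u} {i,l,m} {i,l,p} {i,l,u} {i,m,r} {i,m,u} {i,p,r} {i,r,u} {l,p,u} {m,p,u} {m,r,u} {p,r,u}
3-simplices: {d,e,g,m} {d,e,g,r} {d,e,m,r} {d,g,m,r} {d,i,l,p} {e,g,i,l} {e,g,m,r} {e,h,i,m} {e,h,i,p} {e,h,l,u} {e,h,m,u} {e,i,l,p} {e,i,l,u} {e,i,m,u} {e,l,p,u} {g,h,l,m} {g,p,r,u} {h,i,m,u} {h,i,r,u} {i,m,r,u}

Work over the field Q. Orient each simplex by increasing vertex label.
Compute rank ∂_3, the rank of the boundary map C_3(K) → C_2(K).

rank∂_3=19

n_0=10 n_1=44 n_2=60 n_3=20  [Q]
∂1: piv[de,dg,dh,di,dl,dm,dp,dr,du] rk=9  ker:eg,eh,ei,el,em,ep,er,eu,gh,gi,gl,gm,gp,gr,gu,hi,hl,hm,hp,hr,hu,il,im,ip,ir,iu,lm,lp,lu,mp,mr,mu,pr,pu,ru
∂2: piv[deg,dem,der,dgm,dgp,dgr,dhm,dhu,dil,dip,dir,dlm,dlp,dmr,dpr,egi,egl,ehi,ehl,ehm,ehp,ehu,eil,eim,eip,eiu,elu,emu,epu,ghl,glm,gpu,gru,hir,mpu] rk=35  ker:egm,egr,elp,emr,ghm,gil,gmr,gpr,him,hip,hiu,hlm,hlu,hmu,hru,ilm,ilp,ilu,imr,imu,ipr,iru,lpu,mru,pru
∂3: piv[degm,degr,demr,dgmr,dilp,egil,ehim,ehip,ehlu,ehmu,eilp,eilu,eimu,elpu,ghlm,gpru,himu,hiru,imru] rk=19  ker:egmr
rk∂_3=19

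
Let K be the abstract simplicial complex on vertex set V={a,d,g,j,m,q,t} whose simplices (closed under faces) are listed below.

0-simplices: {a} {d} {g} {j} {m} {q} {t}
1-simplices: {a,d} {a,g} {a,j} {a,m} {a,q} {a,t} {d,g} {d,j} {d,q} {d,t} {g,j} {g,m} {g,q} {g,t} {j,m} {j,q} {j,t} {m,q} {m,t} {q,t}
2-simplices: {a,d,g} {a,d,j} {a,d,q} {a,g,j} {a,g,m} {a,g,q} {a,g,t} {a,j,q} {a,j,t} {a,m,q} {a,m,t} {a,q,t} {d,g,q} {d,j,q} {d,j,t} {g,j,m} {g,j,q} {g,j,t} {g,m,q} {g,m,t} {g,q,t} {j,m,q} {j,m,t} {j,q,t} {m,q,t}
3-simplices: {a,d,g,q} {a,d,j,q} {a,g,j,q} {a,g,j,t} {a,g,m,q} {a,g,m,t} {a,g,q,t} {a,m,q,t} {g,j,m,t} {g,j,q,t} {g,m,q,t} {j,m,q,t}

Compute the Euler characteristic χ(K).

n_0=7 n_1=20 n_2=25 n_3=12
χ=+7−20+25−12=0

χ(K)=0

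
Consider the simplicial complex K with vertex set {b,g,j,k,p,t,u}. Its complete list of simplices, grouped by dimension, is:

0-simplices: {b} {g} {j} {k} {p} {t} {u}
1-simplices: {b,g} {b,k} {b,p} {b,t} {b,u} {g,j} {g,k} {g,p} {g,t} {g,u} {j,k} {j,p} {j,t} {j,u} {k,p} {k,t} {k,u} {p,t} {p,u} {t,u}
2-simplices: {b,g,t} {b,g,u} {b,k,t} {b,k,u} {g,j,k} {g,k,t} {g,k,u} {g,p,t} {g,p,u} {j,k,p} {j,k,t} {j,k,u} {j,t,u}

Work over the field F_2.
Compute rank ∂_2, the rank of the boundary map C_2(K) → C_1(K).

rank∂_2=12

n_0=7 n_1=20 n_2=13  [Z2]
∂1: piv[bg,bk,bp,bt,bu,gj] rk=6  ker:gk,gp,gt,gu,jk,jp,jt,ju,kp,kt,ku,pt,pu,tu
∂2: piv[bgt,bgu,bkt,bku,gjk,gkt,gpt,gpu,jkp,jkt,jku,jtu] rk=12  ker:gku
rk∂_2=12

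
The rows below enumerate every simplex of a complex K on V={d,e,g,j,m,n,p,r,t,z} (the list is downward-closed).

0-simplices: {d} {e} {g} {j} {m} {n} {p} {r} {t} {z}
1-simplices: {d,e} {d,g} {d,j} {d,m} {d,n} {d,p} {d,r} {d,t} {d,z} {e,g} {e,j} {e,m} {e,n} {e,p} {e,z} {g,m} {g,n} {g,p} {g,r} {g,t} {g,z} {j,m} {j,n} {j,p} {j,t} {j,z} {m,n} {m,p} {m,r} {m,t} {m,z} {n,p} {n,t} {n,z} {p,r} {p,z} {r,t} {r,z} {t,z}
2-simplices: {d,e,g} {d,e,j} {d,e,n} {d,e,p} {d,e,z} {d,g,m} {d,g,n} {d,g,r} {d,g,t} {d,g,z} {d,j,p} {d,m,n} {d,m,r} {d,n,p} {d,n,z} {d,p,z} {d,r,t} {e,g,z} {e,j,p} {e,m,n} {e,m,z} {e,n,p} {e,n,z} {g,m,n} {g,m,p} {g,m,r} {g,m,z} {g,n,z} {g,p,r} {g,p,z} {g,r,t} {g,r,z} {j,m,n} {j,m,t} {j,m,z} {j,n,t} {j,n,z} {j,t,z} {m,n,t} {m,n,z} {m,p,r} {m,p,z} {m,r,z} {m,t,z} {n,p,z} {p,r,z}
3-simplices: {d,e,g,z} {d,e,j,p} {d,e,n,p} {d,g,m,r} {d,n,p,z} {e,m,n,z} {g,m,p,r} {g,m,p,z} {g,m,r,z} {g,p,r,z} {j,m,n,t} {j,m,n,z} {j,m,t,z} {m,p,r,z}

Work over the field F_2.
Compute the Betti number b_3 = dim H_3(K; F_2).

n_0=10 n_1=39 n_2=46 n_3=14  [Z2]
∂1: piv[de,dg,dj,dm,dn,dp,dr,dt,dz] rk=9  ker:eg,ej,em,en,ep,ez,gm,gn,gp,gr,gt,gz,jm,jn,jp,jt,jz,mn,mp,mr,mt,mz,np,nt,nz,pr,pz,rt,rz,tz
∂2: piv[deg,dej,den,dep,dez,dgm,dgn,dgr,dgt,dgz,djp,dmn,dmr,dnp,dnz,dpz,drt,emn,emz,gmp,gpr,gpz,grz,jmn,jmt,jmz,jnt,jtz] rk=28  ker:egz,ejp,enp,enz,gmn,gmr,gmz,gnz,grt,jnz,mnt,mnz,mpr,mpz,mrz,mtz,npz,prz
∂3: piv[degz,dejp,denp,dgmr,dnpz,emnz,gmpr,gmpz,gmrz,gprz,jmnt,jmnz,jmtz] rk=13  ker:mprz
b_3=(14−13)−0=1

b_3=1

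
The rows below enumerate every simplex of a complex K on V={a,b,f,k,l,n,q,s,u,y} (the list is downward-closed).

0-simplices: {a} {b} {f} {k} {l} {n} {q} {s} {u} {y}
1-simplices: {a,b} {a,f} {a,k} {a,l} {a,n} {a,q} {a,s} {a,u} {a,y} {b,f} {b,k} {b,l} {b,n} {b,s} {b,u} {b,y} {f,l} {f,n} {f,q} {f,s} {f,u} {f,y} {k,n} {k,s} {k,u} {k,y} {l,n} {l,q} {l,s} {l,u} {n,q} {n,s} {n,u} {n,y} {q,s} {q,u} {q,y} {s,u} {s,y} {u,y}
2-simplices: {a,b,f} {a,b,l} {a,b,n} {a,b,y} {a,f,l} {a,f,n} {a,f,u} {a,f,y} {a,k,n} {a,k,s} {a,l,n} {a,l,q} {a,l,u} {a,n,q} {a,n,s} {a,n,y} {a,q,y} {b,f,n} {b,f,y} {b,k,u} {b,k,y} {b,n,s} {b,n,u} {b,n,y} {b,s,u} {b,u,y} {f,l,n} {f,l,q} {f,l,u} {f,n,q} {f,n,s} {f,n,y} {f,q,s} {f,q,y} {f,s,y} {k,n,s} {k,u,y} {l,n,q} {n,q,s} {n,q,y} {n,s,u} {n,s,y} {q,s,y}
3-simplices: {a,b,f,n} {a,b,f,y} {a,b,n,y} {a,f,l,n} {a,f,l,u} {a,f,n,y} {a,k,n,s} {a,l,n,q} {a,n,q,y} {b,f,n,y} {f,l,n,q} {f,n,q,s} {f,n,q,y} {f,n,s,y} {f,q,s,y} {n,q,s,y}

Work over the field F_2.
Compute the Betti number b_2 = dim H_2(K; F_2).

n_0=10 n_1=40 n_2=43 n_3=16  [Z2]
∂1: piv[ab,af,ak,al,an,aq,as,au,ay] rk=9  ker:bf,bk,bl,bn,bs,bu,by,fl,fn,fq,fs,fu,fy,kn,ks,ku,ky,ln,lq,ls,lu,nq,ns,nu,ny,qs,qu,qy,su,sy,uy
∂2: piv[abf,abl,abn,aby,afl,afn,afu,afy,akn,aks,aln,alq,alu,anq,ans,any,aqy,bku,bky,bns,bnu,bsu,buy,flq,fns,fqs,fsy] rk=27  ker:bfn,bfy,bny,fln,flu,fnq,fny,fqy,kns,kuy,lnq,nqs,nqy,nsu,nsy,qsy
∂3: piv[abfn,abfy,abny,afln,aflu,afny,akns,alnq,anqy,flnq,fnqs,fnqy,fnsy,fqsy] rk=14  ker:bfny,nqsy
b_2=(43−27)−14=2

b_2=2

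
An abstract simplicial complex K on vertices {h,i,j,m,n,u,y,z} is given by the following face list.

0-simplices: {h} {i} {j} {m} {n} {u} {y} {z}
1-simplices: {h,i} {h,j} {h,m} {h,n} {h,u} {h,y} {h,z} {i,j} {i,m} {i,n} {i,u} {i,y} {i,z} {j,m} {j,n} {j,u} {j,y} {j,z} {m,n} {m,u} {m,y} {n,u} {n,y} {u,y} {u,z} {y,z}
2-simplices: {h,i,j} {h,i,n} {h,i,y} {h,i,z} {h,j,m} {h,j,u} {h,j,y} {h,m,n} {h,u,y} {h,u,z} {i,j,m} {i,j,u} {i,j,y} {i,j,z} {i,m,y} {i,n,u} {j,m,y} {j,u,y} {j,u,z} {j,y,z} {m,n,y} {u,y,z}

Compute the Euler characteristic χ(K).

χ(K)=4

n_0=8 n_1=26 n_2=22
χ=+8−26+22=4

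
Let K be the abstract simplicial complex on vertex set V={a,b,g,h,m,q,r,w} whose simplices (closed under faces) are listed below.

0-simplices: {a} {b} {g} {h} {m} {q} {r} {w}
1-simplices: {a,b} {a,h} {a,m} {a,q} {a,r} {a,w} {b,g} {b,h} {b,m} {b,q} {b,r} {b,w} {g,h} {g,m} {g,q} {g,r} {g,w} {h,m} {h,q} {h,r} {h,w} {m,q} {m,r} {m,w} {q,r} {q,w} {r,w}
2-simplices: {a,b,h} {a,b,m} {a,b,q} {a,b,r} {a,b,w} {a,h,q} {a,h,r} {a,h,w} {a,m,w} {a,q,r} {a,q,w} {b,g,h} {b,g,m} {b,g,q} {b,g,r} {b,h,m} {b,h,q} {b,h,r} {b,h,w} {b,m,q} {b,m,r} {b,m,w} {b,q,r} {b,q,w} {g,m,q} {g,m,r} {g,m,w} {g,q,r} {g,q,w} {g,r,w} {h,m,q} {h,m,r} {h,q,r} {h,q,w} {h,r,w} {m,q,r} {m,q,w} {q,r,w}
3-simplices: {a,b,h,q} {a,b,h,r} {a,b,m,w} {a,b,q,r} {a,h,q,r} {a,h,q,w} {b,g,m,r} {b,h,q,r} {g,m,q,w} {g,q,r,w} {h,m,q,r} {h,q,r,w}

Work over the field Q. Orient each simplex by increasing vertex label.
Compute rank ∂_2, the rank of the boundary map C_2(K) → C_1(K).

rank∂_2=20

n_0=8 n_1=27 n_2=38 n_3=12  [Q]
∂1: piv[ab,ah,am,aq,ar,aw,bg] rk=7  ker:bh,bm,bq,br,bw,gh,gm,gq,gr,gw,hm,hq,hr,hw,mq,mr,mw,qr,qw,rw
∂2: piv[abh,abm,abq,abr,abw,ahq,ahr,ahw,amw,aqr,aqw,bgh,bgm,bgq,bgr,bhm,bmq,bmr,gmw,grw] rk=20  ker:bhq,bhr,bhw,bmw,bqr,bqw,gmq,gmr,gqr,gqw,hmq,hmr,hqr,hqw,hrw,mqr,mqw,qrw
∂3: piv[abhq,abhr,abmw,abqr,ahqr,ahqw,bgmr,gmqw,gqrw,hmqr,hqrw] rk=11  ker:bhqr
rk∂_2=20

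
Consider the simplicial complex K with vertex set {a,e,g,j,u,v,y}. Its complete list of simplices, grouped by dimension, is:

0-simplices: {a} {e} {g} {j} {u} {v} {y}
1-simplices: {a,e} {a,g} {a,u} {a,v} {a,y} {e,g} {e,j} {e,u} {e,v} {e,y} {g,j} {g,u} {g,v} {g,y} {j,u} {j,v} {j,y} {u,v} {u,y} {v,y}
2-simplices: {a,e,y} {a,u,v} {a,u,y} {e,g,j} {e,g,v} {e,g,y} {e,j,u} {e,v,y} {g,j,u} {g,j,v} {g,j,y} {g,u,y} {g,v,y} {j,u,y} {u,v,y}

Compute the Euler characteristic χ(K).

n_0=7 n_1=20 n_2=15
χ=+7−20+15=2

χ(K)=2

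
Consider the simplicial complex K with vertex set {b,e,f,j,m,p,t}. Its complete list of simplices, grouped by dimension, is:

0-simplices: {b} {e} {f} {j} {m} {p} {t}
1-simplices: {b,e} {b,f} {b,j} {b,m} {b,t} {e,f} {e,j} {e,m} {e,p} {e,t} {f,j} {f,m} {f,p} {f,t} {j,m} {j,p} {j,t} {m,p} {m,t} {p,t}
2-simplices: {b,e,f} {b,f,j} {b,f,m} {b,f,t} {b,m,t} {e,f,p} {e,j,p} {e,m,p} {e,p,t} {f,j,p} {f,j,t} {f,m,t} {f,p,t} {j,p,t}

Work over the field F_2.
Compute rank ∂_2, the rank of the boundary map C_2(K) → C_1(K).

n_0=7 n_1=20 n_2=14  [Z2]
∂1: piv[be,bf,bj,bm,bt,ep] rk=6  ker:ef,ej,em,et,fj,fm,fp,ft,jm,jp,jt,mp,mt,pt
∂2: piv[bef,bfj,bfm,bft,bmt,efp,ejp,emp,ept,fjp,fjt,fpt] rk=12  ker:fmt,jpt
rk∂_2=12

rank∂_2=12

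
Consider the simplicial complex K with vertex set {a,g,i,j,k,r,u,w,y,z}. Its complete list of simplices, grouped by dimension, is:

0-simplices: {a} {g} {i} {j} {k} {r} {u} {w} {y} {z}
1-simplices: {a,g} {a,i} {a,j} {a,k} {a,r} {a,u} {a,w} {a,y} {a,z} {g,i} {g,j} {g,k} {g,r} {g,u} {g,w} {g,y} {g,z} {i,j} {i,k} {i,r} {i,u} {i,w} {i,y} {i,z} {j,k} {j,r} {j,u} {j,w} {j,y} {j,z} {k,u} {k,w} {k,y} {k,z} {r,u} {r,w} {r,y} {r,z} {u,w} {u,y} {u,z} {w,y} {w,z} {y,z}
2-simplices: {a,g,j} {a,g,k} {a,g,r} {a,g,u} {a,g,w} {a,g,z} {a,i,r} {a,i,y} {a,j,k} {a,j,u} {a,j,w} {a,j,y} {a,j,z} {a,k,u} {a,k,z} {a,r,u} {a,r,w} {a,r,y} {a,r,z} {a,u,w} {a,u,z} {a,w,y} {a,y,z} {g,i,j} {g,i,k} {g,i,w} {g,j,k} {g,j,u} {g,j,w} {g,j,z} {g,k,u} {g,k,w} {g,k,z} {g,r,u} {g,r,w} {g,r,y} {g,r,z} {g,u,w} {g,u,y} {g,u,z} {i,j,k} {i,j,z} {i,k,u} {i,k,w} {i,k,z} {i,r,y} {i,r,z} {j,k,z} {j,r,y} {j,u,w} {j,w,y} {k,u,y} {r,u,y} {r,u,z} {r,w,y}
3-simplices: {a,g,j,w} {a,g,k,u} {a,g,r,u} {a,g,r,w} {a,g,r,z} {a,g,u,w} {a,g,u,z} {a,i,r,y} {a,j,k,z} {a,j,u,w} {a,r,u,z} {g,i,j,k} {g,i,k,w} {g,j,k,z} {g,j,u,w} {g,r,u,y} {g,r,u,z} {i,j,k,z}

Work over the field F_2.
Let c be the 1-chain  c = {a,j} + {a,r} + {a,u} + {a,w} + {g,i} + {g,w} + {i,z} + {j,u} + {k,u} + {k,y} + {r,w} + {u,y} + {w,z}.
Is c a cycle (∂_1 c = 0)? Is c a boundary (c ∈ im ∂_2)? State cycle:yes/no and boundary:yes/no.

cycle:yes boundary:no

n_0=10 n_1=44 n_2=55 n_3=18  [Z2]
∂1: piv[ag,ai,aj,ak,ar,au,aw,ay,az] rk=9  ker:gi,gj,gk,gr,gu,gw,gy,gz,ij,ik,ir,iu,iw,iy,iz,jk,jr,ju,jw,jy,jz,ku,kw,ky,kz,ru,rw,ry,rz,uw,uy,uz,wy,wz,yz
∂2: piv[agj,agk,agr,agu,agw,agz,air,aiy,ajk,aju,ajw,ajy,ajz,aku,akz,aru,arw,ary,arz,auw,auz,awy,ayz,gij,gik,giw,gkw,gry,guy,ijz,iku,irz,jry,kuy] rk=34  ker:gjk,gju,gjw,gjz,gku,gkz,gru,grw,grz,guw,guz,ijk,ikw,ikz,iry,jkz,juw,jwy,ruy,ruz,rwy
∂3: piv[agjw,agku,agru,agrw,agrz,aguw,aguz,airy,ajkz,ajuw,aruz,gijk,gikw,gjkz,gjuw,gruy,ijkz] rk=17  ker:gruz
∂1c = 0
c vs im∂2: residual ≠ 0 ⇒ not boundary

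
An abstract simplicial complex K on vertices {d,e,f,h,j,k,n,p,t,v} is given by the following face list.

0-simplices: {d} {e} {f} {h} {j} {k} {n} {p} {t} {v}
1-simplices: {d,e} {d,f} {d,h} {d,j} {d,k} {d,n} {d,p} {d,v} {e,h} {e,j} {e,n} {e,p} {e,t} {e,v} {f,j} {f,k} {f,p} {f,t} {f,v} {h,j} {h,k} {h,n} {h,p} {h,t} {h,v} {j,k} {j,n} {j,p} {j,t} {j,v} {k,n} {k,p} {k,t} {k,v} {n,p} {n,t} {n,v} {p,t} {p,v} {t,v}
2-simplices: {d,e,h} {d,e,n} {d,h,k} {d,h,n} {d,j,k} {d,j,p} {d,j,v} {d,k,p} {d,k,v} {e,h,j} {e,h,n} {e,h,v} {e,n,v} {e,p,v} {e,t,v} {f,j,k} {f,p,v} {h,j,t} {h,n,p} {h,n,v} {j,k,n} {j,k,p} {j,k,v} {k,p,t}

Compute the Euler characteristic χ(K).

χ(K)=-6

n_0=10 n_1=40 n_2=24
χ=+10−40+24=-6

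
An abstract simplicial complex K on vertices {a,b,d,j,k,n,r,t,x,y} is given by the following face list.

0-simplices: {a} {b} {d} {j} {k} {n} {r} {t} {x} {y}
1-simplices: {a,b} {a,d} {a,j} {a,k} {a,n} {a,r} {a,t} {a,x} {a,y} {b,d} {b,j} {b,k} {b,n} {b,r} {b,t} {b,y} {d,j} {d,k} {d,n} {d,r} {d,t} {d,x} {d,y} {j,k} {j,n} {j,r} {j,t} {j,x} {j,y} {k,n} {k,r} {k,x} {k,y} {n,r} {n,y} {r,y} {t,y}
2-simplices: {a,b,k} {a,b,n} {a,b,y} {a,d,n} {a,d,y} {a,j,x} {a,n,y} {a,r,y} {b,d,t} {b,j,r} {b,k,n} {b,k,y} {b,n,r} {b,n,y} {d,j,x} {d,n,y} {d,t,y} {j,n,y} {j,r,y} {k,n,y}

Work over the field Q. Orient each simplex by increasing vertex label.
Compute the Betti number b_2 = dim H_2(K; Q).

n_0=10 n_1=37 n_2=20  [Q]
∂1: piv[ab,ad,aj,ak,an,ar,at,ax,ay] rk=9  ker:bd,bj,bk,bn,br,bt,by,dj,dk,dn,dr,dt,dx,dy,jk,jn,jr,jt,jx,jy,kn,kr,kx,ky,nr,ny,ry,ty
∂2: piv[abk,abn,aby,adn,ady,ajx,any,ary,bdt,bjr,bkn,bky,bnr,djx,dty,jny,jry] rk=17  ker:bny,dny,kny
b_2=(20−17)−0=3

b_2=3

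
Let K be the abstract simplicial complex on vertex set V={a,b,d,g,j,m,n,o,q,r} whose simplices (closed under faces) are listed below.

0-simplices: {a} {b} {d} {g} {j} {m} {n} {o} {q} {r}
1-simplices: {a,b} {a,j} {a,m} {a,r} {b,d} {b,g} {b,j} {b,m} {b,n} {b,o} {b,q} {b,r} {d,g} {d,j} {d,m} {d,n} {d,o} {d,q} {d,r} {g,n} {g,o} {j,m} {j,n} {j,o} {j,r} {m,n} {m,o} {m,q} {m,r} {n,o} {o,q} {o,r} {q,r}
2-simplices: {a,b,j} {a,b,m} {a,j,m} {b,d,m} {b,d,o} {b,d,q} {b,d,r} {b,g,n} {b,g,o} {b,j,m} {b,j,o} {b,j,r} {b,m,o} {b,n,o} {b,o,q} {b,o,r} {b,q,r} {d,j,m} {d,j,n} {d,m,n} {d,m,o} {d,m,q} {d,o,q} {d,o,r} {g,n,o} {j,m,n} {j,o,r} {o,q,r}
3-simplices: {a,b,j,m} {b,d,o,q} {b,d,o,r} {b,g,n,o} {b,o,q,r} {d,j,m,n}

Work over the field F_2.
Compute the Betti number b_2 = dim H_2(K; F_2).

n_0=10 n_1=33 n_2=28 n_3=6  [Z2]
∂1: piv[ab,aj,am,ar,bd,bg,bn,bo,bq] rk=9  ker:bj,bm,br,dg,dj,dm,dn,do,dq,dr,gn,go,jm,jn,jo,jr,mn,mo,mq,mr,no,oq,or,qr
∂2: piv[abj,abm,ajm,bdm,bdo,bdq,bdr,bgn,bgo,bjo,bjr,bmo,bno,boq,bor,bqr,djm,djn,dmn,dmq] rk=20  ker:bjm,dmo,doq,dor,gno,jmn,jor,oqr
∂3: piv[abjm,bdoq,bdor,bgno,boqr,djmn] rk=6
b_2=(28−20)−6=2

b_2=2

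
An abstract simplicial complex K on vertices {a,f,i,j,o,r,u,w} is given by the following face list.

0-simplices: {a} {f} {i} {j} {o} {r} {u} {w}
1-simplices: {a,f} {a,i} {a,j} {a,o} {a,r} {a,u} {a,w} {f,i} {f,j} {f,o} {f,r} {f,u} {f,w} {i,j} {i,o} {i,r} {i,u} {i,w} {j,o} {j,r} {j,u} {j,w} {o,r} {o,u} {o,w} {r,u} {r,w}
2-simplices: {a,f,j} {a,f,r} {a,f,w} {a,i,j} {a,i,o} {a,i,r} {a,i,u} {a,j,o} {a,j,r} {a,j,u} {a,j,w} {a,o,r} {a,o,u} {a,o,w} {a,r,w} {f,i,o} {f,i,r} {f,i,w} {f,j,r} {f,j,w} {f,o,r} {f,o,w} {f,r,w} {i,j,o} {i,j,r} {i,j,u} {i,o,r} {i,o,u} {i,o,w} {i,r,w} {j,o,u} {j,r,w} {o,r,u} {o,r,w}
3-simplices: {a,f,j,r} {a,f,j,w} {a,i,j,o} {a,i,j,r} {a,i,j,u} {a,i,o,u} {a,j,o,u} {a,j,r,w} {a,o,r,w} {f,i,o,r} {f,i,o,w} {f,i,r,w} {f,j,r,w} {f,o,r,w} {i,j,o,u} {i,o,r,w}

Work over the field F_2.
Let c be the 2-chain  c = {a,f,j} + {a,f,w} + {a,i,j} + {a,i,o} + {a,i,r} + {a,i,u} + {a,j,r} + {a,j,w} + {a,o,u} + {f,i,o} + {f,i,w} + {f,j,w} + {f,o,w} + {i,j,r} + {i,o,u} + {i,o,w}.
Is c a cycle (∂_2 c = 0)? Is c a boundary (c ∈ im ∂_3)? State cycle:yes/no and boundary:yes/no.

n_0=8 n_1=27 n_2=34 n_3=16  [Z2]
∂1: piv[af,ai,aj,ao,ar,au,aw] rk=7  ker:fi,fj,fo,fr,fu,fw,ij,io,ir,iu,iw,jo,jr,ju,jw,or,ou,ow,ru,rw
∂2: piv[afj,afr,afw,aij,aio,air,aiu,ajo,ajr,aju,ajw,aor,aou,aow,arw,fio,fir,fiw,oru] rk=19  ker:fjr,fjw,for,fow,frw,ijo,ijr,iju,ior,iou,iow,irw,jou,jrw,orw
∂3: piv[afjr,afjw,aijo,aijr,aiju,aiou,ajou,ajrw,aorw,fior,fiow,firw,fjrw,forw] rk=14  ker:ijou,iorw
∂2c = 0
c vs im∂3: reduces to 0 ⇒ boundary

cycle:yes boundary:yes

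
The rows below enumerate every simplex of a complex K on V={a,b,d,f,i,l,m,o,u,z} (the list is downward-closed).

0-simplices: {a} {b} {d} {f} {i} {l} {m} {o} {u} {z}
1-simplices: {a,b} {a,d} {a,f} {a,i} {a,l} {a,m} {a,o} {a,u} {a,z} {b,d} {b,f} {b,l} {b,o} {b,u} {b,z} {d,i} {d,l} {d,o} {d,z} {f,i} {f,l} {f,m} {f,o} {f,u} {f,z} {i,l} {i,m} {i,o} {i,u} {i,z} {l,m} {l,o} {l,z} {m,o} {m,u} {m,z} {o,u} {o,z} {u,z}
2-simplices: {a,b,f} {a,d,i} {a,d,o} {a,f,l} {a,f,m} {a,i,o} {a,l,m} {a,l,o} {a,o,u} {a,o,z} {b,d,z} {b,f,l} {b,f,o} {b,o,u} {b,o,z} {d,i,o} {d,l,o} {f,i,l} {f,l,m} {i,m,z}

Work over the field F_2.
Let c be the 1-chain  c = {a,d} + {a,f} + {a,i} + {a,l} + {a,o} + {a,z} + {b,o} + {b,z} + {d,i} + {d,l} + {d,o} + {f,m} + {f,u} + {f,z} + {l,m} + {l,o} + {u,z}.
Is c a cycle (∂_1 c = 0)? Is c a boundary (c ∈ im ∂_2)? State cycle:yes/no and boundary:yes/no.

cycle:yes boundary:no

n_0=10 n_1=39 n_2=20  [Z2]
∂1: piv[ab,ad,af,ai,al,am,ao,au,az] rk=9  ker:bd,bf,bl,bo,bu,bz,di,dl,do,dz,fi,fl,fm,fo,fu,fz,il,im,io,iu,iz,lm,lo,lz,mo,mu,mz,ou,oz,uz
∂2: piv[abf,adi,ado,afl,afm,aio,alm,alo,aou,aoz,bdz,bfl,bfo,bou,boz,dlo,fil,imz] rk=18  ker:dio,flm
∂1c = 0
c vs im∂2: residual ≠ 0 ⇒ not boundary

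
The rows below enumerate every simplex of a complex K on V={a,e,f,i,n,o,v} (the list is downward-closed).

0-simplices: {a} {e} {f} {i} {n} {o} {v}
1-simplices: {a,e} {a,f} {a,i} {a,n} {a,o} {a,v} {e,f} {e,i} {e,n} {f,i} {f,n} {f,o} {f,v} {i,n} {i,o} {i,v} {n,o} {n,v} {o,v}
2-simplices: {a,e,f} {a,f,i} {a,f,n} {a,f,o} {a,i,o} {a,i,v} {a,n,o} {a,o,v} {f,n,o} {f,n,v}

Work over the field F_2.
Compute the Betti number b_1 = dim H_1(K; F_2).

n_0=7 n_1=19 n_2=10  [Z2]
∂1: piv[ae,af,ai,an,ao,av] rk=6  ker:ef,ei,en,fi,fn,fo,fv,in,io,iv,no,nv,ov
∂2: piv[aef,afi,afn,afo,aio,aiv,ano,aov,fnv] rk=9  ker:fno
b_1=(19−6)−9=4

b_1=4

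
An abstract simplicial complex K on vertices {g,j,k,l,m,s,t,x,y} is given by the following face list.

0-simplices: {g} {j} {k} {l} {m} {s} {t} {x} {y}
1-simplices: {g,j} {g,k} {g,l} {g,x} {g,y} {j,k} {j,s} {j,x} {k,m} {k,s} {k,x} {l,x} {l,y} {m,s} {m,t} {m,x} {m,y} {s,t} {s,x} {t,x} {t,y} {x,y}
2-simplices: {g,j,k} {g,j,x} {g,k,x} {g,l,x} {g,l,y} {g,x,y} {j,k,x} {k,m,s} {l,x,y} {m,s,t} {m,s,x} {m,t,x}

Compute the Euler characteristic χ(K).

n_0=9 n_1=22 n_2=12
χ=+9−22+12=-1

χ(K)=-1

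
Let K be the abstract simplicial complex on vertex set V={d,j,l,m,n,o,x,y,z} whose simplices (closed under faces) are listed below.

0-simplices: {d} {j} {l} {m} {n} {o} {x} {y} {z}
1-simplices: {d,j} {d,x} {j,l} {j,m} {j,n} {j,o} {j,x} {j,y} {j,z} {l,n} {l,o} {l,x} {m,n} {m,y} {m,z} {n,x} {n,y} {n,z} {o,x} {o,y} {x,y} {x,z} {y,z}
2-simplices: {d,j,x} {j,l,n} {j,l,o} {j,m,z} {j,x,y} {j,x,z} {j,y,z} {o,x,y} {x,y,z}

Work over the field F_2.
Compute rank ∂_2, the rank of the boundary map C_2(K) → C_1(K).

rank∂_2=8

n_0=9 n_1=23 n_2=9  [Z2]
∂1: piv[dj,dx,jl,jm,jn,jo,jy,jz] rk=8  ker:jx,ln,lo,lx,mn,my,mz,nx,ny,nz,ox,oy,xy,xz,yz
∂2: piv[djx,jln,jlo,jmz,jxy,jxz,jyz,oxy] rk=8  ker:xyz
rk∂_2=8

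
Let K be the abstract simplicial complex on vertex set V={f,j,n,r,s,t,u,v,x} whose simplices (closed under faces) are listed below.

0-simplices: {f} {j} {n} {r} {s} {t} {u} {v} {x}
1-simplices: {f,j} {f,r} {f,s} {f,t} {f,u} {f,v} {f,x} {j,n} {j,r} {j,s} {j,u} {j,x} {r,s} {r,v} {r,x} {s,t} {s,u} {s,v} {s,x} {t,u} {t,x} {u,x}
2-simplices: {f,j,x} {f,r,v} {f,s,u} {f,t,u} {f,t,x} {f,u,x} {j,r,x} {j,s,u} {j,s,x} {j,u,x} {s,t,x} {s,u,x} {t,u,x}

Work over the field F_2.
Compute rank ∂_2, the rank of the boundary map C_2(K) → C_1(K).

rank∂_2=11

n_0=9 n_1=22 n_2=13  [Z2]
∂1: piv[fj,fr,fs,ft,fu,fv,fx,jn] rk=8  ker:jr,js,ju,jx,rs,rv,rx,st,su,sv,sx,tu,tx,ux
∂2: piv[fjx,frv,fsu,ftu,ftx,fux,jrx,jsu,jsx,jux,stx] rk=11  ker:sux,tux
rk∂_2=11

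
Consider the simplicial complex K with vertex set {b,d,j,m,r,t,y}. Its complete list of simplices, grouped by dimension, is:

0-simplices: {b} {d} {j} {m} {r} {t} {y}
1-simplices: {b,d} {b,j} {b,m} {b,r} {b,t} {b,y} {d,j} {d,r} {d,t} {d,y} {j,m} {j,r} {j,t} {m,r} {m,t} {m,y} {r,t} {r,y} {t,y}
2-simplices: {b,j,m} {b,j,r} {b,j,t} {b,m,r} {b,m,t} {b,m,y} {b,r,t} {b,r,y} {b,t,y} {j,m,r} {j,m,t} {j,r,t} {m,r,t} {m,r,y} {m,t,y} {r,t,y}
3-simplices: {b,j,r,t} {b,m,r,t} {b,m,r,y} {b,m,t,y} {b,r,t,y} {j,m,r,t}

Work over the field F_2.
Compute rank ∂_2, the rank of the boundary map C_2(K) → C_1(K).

n_0=7 n_1=19 n_2=16 n_3=6  [Z2]
∂1: piv[bd,bj,bm,br,bt,by] rk=6  ker:dj,dr,dt,dy,jm,jr,jt,mr,mt,my,rt,ry,ty
∂2: piv[bjm,bjr,bjt,bmr,bmt,bmy,brt,bry,bty] rk=9  ker:jmr,jmt,jrt,mrt,mry,mty,rty
∂3: piv[bjrt,bmrt,bmry,bmty,brty,jmrt] rk=6
rk∂_2=9

rank∂_2=9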